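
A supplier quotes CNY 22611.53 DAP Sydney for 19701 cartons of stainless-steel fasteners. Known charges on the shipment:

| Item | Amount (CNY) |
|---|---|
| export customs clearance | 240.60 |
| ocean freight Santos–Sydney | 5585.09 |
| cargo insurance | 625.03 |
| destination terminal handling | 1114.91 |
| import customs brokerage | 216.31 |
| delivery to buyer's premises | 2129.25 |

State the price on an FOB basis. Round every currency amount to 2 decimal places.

FOB price: CNY 13157.25

Not relevant to the conversion: export clearance — on the seller under both DAP and FOB; already in the DAP price and stays in the FOB price. brokerage — on the buyer under both terms; not part of either seller's price.
From DAP to FOB, the seller no longer bears: freight, insurance, destination terminal, delivery.
FOB price = 22611.53 − 5585.09 − 625.03 − 1114.91 − 2129.25 = 13157.25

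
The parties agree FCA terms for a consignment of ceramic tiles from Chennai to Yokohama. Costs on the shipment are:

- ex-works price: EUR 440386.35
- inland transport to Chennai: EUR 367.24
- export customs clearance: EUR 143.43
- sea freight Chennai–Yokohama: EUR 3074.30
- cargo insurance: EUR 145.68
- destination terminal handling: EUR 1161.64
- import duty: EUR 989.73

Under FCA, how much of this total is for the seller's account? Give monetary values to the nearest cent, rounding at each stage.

FCA: the seller delivers export-cleared goods to the carrier; the buyer bears costs from that point.
Seller's account: goods 440386.35 + inland to port 367.24 + export clearance 143.43 = 440897.02
Buyer's account: freight 3074.30 + insurance 145.68 + destination terminal 1161.64 + duty 989.73 = 5371.35

Seller's account: EUR 440897.02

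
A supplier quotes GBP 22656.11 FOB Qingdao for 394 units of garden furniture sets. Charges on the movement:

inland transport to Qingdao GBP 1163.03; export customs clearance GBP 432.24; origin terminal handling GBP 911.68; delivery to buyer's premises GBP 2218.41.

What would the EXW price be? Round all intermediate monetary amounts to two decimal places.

Not relevant to the conversion: delivery — on the buyer under both terms; not part of either seller's price.
From FOB to EXW, the seller no longer bears: inland to port, export clearance, origin terminal.
EXW price = 22656.11 − 1163.03 − 432.24 − 911.68 = 20149.16

EXW price: GBP 20149.16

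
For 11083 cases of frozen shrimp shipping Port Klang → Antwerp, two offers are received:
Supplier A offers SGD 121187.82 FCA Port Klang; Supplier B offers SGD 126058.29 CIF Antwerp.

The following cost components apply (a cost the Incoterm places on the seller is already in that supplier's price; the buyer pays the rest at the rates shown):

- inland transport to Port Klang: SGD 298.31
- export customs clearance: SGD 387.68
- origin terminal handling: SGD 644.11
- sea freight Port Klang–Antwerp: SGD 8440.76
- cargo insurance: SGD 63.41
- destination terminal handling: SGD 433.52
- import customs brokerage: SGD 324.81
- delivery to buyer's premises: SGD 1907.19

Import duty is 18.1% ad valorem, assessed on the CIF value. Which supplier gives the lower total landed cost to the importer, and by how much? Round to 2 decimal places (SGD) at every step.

Supplier A (FCA):
CIF value = FCA price + origin terminal + freight + insurance = 121187.82 + 644.11 + 8440.76 + 63.41 = 130336.10
Import duty = 130336.10 × 18.1% = 23590.83
Buyer bears (A): 644.11 + 8440.76 + 63.41 + 433.52 + 324.81 + 1907.19 = 11813.80
Landed cost (A) = invoice 121187.82 + 11813.80 + duty 23590.83 = 156592.45
Supplier B (CIF):
The CIF price already equals the CIF value: 126058.29
Import duty = 126058.29 × 18.1% = 22816.55
Buyer bears (B): 433.52 + 324.81 + 1907.19 = 2665.52
Landed cost (B) = invoice 126058.29 + 2665.52 + duty 22816.55 = 151540.36
Difference = |156592.45 − 151540.36| = 5052.09

Supplier B is cheaper by SGD 5052.09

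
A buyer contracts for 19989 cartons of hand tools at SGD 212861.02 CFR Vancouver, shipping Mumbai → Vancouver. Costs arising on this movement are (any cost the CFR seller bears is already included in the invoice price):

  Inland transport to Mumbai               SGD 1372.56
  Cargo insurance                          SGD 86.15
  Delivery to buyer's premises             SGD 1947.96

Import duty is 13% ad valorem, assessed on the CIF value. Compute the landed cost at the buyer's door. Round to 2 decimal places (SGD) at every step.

Total landed cost: SGD 242578.26

CFR: the seller pays costs through ocean freight to the destination port, but not insurance.
Already in the invoice (seller's account under CFR): inland to port — exclude.
CIF value = CFR price + insurance = 212861.02 + 86.15 = 212947.17
Import duty = 212947.17 × 13% = 27683.13
Buyer bears: insurance 86.15 + delivery 1947.96 + duty 27683.13 = 29717.24
Landed cost = invoice 212861.02 + 29717.24 = 242578.26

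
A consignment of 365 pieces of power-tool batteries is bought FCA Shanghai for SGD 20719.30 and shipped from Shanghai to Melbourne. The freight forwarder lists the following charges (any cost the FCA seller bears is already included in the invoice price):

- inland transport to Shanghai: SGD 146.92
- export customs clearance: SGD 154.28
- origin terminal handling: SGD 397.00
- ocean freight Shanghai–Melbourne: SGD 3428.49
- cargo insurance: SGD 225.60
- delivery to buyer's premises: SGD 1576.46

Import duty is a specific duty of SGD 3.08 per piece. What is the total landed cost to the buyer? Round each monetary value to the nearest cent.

FCA: the seller delivers export-cleared goods to the carrier; the buyer bears costs from that point.
Already in the invoice (seller's account under FCA): inland to port, export clearance — exclude.
CIF value = FCA price + origin terminal + freight + insurance = 20719.30 + 397.00 + 3428.49 + 225.60 = 24770.39
Import duty = 365 × 3.08 = 1124.20
Buyer bears: origin terminal 397.00 + freight 3428.49 + insurance 225.60 + delivery 1576.46 + duty 1124.20 = 6751.75
Landed cost = invoice 20719.30 + 6751.75 = 27471.05

Total landed cost: SGD 27471.05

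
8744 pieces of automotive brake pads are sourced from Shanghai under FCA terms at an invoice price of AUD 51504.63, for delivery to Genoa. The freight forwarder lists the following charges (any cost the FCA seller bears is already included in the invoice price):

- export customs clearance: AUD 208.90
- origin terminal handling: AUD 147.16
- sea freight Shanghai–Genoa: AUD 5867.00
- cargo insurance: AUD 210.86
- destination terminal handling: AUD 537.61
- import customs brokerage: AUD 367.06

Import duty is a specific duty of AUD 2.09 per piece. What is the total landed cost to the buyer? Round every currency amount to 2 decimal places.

FCA: the seller delivers export-cleared goods to the carrier; the buyer bears costs from that point.
Already in the invoice (seller's account under FCA): export clearance — exclude.
CIF value = FCA price + origin terminal + freight + insurance = 51504.63 + 147.16 + 5867.00 + 210.86 = 57729.65
Import duty = 8744 × 2.09 = 18274.96
Buyer bears: origin terminal 147.16 + freight 5867.00 + insurance 210.86 + destination terminal 537.61 + brokerage 367.06 + duty 18274.96 = 25404.65
Landed cost = invoice 51504.63 + 25404.65 = 76909.28

Total landed cost: AUD 76909.28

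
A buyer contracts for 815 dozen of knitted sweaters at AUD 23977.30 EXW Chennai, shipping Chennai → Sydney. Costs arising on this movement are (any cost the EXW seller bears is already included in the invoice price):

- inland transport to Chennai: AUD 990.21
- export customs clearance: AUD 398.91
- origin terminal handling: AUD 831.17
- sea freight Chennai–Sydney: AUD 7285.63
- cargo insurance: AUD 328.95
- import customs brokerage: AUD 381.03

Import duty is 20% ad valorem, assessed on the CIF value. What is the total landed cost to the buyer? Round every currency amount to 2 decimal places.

EXW: the seller makes goods available at their premises; the buyer bears all onward costs.
CIF value = EXW price + inland to port + export clearance + origin terminal + freight + insurance = 23977.30 + 990.21 + 398.91 + 831.17 + 7285.63 + 328.95 = 33812.17
Import duty = 33812.17 × 20% = 6762.43
Buyer bears: inland to port 990.21 + export clearance 398.91 + origin terminal 831.17 + freight 7285.63 + insurance 328.95 + brokerage 381.03 + duty 6762.43 = 16978.33
Landed cost = invoice 23977.30 + 16978.33 = 40955.63

Total landed cost: AUD 40955.63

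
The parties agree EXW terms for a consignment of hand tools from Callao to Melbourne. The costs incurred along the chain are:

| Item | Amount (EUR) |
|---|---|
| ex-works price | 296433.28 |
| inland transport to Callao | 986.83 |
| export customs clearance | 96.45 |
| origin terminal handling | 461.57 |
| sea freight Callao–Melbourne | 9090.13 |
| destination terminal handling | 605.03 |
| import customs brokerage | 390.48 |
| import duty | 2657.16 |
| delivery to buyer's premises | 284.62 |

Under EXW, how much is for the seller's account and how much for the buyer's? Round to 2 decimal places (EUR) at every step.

Seller: EUR 296433.28; buyer: EUR 14572.27

EXW: the seller makes goods available at their premises; the buyer bears all onward costs.
Seller's account: goods 296433.28 = 296433.28
Buyer's account: inland to port 986.83 + export clearance 96.45 + origin terminal 461.57 + freight 9090.13 + destination terminal 605.03 + brokerage 390.48 + duty 2657.16 + delivery 284.62 = 14572.27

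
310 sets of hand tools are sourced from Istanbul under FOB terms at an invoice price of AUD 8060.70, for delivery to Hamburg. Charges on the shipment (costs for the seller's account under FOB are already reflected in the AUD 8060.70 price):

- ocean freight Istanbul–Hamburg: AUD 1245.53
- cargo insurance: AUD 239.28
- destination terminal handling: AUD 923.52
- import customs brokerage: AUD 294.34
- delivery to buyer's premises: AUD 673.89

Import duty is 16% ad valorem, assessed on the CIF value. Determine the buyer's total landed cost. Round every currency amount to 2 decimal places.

FOB: the seller bears costs until goods are on board at the origin port; the buyer bears freight, insurance and all costs thereafter.
CIF value = FOB price + freight + insurance = 8060.70 + 1245.53 + 239.28 = 9545.51
Import duty = 9545.51 × 16% = 1527.28
Buyer bears: freight 1245.53 + insurance 239.28 + destination terminal 923.52 + brokerage 294.34 + delivery 673.89 + duty 1527.28 = 4903.84
Landed cost = invoice 8060.70 + 4903.84 = 12964.54

Total landed cost: AUD 12964.54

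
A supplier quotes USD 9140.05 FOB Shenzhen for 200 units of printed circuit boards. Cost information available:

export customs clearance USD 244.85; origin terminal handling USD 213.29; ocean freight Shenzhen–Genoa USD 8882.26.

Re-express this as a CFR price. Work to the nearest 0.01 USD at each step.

CFR price: USD 18022.31

Not relevant to the conversion: origin terminal, export clearance — on the seller under both FOB and CFR; already in the FOB price and stays in the CFR price.
From FOB to CFR, the seller additionally bears: freight.
CFR price = 9140.05 + 8882.26 = 18022.31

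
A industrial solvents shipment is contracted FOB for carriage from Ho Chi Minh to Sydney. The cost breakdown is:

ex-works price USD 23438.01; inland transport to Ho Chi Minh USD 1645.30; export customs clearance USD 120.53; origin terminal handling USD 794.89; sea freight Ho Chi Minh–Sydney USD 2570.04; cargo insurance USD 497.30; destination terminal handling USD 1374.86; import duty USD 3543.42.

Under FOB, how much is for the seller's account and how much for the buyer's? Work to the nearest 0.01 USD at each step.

FOB: the seller bears costs until goods are on board at the origin port; the buyer bears freight, insurance and all costs thereafter.
Seller's account: goods 23438.01 + inland to port 1645.30 + export clearance 120.53 + origin terminal 794.89 = 25998.73
Buyer's account: freight 2570.04 + insurance 497.30 + destination terminal 1374.86 + duty 3543.42 = 7985.62

Seller: USD 25998.73; buyer: USD 7985.62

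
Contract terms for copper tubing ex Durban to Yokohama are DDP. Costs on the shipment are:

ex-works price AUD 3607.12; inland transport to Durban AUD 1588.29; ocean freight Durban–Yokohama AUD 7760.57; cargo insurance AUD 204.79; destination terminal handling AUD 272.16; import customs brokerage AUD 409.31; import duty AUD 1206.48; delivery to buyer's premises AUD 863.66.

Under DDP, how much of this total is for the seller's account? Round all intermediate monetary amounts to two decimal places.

Seller's account: AUD 15912.38

DDP: the seller bears all costs including import duty.
Seller's account: goods 3607.12 + inland to port 1588.29 + freight 7760.57 + insurance 204.79 + destination terminal 272.16 + brokerage 409.31 + duty 1206.48 + delivery 863.66 = 15912.38
Buyer's account: 0.00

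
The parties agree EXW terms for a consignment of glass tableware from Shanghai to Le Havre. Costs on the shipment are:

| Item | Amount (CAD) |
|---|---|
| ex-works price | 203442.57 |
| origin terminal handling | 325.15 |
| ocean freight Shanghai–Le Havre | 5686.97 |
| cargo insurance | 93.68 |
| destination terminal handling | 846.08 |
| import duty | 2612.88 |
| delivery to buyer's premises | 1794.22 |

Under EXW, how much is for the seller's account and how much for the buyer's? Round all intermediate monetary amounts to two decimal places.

Seller: CAD 203442.57; buyer: CAD 11358.98

EXW: the seller makes goods available at their premises; the buyer bears all onward costs.
Seller's account: goods 203442.57 = 203442.57
Buyer's account: origin terminal 325.15 + freight 5686.97 + insurance 93.68 + destination terminal 846.08 + duty 2612.88 + delivery 1794.22 = 11358.98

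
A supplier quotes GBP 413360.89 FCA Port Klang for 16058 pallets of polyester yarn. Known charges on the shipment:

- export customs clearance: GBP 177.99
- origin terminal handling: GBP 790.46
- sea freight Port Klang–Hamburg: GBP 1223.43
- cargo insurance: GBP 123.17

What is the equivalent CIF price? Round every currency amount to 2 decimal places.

CIF price: GBP 415497.95

Not relevant to the conversion: export clearance — on the seller under both FCA and CIF; already in the FCA price and stays in the CIF price.
From FCA to CIF, the seller additionally bears: origin terminal, freight, insurance.
CIF price = 413360.89 + 790.46 + 1223.43 + 123.17 = 415497.95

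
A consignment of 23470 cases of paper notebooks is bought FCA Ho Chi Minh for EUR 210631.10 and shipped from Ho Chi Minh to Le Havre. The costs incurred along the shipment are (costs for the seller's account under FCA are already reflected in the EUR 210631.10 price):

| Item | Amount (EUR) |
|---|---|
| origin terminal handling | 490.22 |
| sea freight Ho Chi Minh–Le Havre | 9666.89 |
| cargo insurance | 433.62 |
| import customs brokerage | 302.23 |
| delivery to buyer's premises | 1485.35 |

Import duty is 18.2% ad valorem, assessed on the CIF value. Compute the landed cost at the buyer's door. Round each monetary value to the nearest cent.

Total landed cost: EUR 263271.78

FCA: the seller delivers export-cleared goods to the carrier; the buyer bears costs from that point.
CIF value = FCA price + origin terminal + freight + insurance = 210631.10 + 490.22 + 9666.89 + 433.62 = 221221.83
Import duty = 221221.83 × 18.2% = 40262.37
Buyer bears: origin terminal 490.22 + freight 9666.89 + insurance 433.62 + brokerage 302.23 + delivery 1485.35 + duty 40262.37 = 52640.68
Landed cost = invoice 210631.10 + 52640.68 = 263271.78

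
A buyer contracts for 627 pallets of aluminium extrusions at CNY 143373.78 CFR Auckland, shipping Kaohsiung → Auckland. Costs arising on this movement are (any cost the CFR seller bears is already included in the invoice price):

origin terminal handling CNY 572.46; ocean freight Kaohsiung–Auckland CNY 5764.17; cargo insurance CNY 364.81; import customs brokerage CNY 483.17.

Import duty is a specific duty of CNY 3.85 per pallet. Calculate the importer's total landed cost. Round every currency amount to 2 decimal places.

Total landed cost: CNY 146635.71

CFR: the seller pays costs through ocean freight to the destination port, but not insurance.
Already in the invoice (seller's account under CFR): origin terminal, freight — exclude.
CIF value = CFR price + insurance = 143373.78 + 364.81 = 143738.59
Import duty = 627 × 3.85 = 2413.95
Buyer bears: insurance 364.81 + brokerage 483.17 + duty 2413.95 = 3261.93
Landed cost = invoice 143373.78 + 3261.93 = 146635.71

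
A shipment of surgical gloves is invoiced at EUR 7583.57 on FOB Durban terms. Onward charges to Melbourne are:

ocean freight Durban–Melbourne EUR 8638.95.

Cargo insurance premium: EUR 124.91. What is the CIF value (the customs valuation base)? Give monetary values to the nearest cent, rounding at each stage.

CIF = FOB price + freight + insurance
CIF = 7583.57 + 8638.95 + 124.91 = 16347.43

CIF value: EUR 16347.43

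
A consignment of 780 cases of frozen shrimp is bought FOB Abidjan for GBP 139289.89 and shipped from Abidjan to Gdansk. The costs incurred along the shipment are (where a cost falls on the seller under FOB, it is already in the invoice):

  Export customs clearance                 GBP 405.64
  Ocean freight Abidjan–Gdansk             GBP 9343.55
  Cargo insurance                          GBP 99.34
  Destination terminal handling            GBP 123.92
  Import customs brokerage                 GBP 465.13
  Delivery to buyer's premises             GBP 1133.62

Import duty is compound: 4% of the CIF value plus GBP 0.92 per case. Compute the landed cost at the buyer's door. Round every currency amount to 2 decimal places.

Total landed cost: GBP 157122.36

FOB: the seller bears costs until goods are on board at the origin port; the buyer bears freight, insurance and all costs thereafter.
Already in the invoice (seller's account under FOB): export clearance — exclude.
CIF value = FOB price + freight + insurance = 139289.89 + 9343.55 + 99.34 = 148732.78
Ad valorem component: 148732.78 × 4% = 5949.31
Specific component: 780 × 0.92 = 717.60
Import duty = 5949.31 + 717.60 = 6666.91
Buyer bears: freight 9343.55 + insurance 99.34 + destination terminal 123.92 + brokerage 465.13 + delivery 1133.62 + duty 6666.91 = 17832.47
Landed cost = invoice 139289.89 + 17832.47 = 157122.36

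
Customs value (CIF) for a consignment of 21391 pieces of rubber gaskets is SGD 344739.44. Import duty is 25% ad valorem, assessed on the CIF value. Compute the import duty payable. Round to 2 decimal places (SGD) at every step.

Import duty = 344739.44 × 25% = 86184.86

Import duty: SGD 86184.86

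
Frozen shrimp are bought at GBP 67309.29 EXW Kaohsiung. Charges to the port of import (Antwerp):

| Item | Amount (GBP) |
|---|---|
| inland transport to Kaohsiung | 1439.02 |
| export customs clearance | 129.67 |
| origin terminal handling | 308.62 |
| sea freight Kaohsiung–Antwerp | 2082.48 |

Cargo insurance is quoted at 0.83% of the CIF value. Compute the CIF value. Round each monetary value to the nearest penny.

CIF value: GBP 71865.56

Let C be the CIF value. C = EXW price + pre-shipment costs + freight + 0.83% × C
C − 0.83% × C = 67309.29 + 1439.02 + 129.67 + 308.62 + 2082.48
0.9917 × C = 71269.08
C = 71269.08 / 0.9917 = 71865.56
Insurance premium = 0.83% × 71865.56 = 596.48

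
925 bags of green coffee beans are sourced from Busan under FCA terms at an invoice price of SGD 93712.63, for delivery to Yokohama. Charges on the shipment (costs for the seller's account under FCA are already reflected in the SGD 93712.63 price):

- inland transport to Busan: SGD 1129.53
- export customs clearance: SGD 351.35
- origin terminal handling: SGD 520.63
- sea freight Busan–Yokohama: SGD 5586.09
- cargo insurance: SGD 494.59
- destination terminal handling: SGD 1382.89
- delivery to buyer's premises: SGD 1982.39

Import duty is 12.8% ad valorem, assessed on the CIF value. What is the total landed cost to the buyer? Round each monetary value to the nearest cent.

Total landed cost: SGD 116519.40

FCA: the seller delivers export-cleared goods to the carrier; the buyer bears costs from that point.
Already in the invoice (seller's account under FCA): inland to port, export clearance — exclude.
CIF value = FCA price + origin terminal + freight + insurance = 93712.63 + 520.63 + 5586.09 + 494.59 = 100313.94
Import duty = 100313.94 × 12.8% = 12840.18
Buyer bears: origin terminal 520.63 + freight 5586.09 + insurance 494.59 + destination terminal 1382.89 + delivery 1982.39 + duty 12840.18 = 22806.77
Landed cost = invoice 93712.63 + 22806.77 = 116519.40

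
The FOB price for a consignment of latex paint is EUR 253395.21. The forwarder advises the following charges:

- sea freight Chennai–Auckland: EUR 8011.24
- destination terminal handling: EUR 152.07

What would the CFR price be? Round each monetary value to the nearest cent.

Not relevant to the conversion: destination terminal — on the buyer under both terms; not part of either seller's price.
From FOB to CFR, the seller additionally bears: freight.
CFR price = 253395.21 + 8011.24 = 261406.45

CFR price: EUR 261406.45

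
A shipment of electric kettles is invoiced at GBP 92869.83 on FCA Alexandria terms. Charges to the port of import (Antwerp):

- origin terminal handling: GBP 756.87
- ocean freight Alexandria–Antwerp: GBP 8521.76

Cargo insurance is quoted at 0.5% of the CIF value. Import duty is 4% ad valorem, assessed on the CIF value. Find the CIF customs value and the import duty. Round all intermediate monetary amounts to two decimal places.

CIF value: GBP 102661.77; import duty: GBP 4106.47

Let C be the CIF value. C = FCA price + pre-shipment costs + freight + 0.5% × C
C − 0.5% × C = 92869.83 + 756.87 + 8521.76
0.995 × C = 102148.46
C = 102148.46 / 0.995 = 102661.77
Insurance premium = 0.5% × 102661.77 = 513.31
Import duty = 102661.77 × 4% = 4106.47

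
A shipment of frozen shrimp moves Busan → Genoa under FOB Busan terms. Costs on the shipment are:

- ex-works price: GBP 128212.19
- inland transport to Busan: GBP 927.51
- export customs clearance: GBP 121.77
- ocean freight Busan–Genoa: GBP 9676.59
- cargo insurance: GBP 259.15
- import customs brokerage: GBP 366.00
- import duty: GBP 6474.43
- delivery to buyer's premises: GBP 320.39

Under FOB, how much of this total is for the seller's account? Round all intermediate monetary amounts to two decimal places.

FOB: the seller bears costs until goods are on board at the origin port; the buyer bears freight, insurance and all costs thereafter.
Seller's account: goods 128212.19 + inland to port 927.51 + export clearance 121.77 = 129261.47
Buyer's account: freight 9676.59 + insurance 259.15 + brokerage 366.00 + duty 6474.43 + delivery 320.39 = 17096.56

Seller's account: GBP 129261.47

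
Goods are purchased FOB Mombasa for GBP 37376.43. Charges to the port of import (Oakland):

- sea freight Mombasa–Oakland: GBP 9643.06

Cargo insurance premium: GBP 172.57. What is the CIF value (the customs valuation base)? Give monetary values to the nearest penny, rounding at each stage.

CIF = FOB price + freight + insurance
CIF = 37376.43 + 9643.06 + 172.57 = 47192.06

CIF value: GBP 47192.06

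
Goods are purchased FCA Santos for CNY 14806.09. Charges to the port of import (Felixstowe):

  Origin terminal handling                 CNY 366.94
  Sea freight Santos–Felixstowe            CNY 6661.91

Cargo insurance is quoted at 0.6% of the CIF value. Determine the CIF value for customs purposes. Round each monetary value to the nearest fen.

Let C be the CIF value. C = FCA price + pre-shipment costs + freight + 0.6% × C
C − 0.6% × C = 14806.09 + 366.94 + 6661.91
0.994 × C = 21834.94
C = 21834.94 / 0.994 = 21966.74
Insurance premium = 0.6% × 21966.74 = 131.80

CIF value: CNY 21966.74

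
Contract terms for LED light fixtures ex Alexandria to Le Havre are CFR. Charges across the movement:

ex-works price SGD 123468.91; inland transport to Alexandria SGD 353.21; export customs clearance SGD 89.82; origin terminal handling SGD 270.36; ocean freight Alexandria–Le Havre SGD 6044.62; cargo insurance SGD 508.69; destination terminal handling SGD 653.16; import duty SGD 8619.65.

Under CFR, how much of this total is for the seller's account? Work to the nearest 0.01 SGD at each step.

CFR: the seller pays costs through ocean freight to the destination port, but not insurance.
Seller's account: goods 123468.91 + inland to port 353.21 + export clearance 89.82 + origin terminal 270.36 + freight 6044.62 = 130226.92
Buyer's account: insurance 508.69 + destination terminal 653.16 + duty 8619.65 = 9781.50

Seller's account: SGD 130226.92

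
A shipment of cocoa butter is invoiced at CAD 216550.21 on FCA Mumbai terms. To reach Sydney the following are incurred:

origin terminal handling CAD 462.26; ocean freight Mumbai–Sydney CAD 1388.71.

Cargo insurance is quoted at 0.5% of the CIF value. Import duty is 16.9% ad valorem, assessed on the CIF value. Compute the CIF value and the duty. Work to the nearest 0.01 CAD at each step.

Let C be the CIF value. C = FCA price + pre-shipment costs + freight + 0.5% × C
C − 0.5% × C = 216550.21 + 462.26 + 1388.71
0.995 × C = 218401.18
C = 218401.18 / 0.995 = 219498.67
Insurance premium = 0.5% × 219498.67 = 1097.49
Import duty = 219498.67 × 16.9% = 37095.28

CIF value: CAD 219498.67; import duty: CAD 37095.28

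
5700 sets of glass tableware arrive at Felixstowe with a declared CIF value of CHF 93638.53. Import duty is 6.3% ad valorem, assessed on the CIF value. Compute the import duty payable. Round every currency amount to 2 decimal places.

Import duty: CHF 5899.23

Import duty = 93638.53 × 6.3% = 5899.23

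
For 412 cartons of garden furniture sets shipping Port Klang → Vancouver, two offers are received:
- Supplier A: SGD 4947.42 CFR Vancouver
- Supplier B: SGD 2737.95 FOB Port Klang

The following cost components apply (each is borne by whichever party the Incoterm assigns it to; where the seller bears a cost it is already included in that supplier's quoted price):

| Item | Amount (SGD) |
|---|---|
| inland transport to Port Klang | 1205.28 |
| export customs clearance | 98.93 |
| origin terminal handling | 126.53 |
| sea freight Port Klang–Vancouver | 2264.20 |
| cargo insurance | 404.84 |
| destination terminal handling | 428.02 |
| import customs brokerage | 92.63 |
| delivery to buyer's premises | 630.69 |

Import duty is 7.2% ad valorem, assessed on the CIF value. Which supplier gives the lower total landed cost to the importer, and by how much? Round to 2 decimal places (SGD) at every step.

Supplier A (CFR):
CIF value = CFR price + insurance = 4947.42 + 404.84 = 5352.26
Import duty = 5352.26 × 7.2% = 385.36
Buyer bears (A): 404.84 + 428.02 + 92.63 + 630.69 = 1556.18
Landed cost (A) = invoice 4947.42 + 1556.18 + duty 385.36 = 6888.96
Supplier B (FOB):
CIF value = FOB price + freight + insurance = 2737.95 + 2264.20 + 404.84 = 5406.99
Import duty = 5406.99 × 7.2% = 389.30
Buyer bears (B): 2264.20 + 404.84 + 428.02 + 92.63 + 630.69 = 3820.38
Landed cost (B) = invoice 2737.95 + 3820.38 + duty 389.30 = 6947.63
Difference = |6888.96 − 6947.63| = 58.67

Supplier A is cheaper by SGD 58.67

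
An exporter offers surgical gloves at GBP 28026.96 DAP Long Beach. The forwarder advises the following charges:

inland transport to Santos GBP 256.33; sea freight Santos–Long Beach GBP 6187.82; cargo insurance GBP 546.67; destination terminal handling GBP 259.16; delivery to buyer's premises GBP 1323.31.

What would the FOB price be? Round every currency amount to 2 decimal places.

Not relevant to the conversion: inland to port — on the seller under both DAP and FOB; already in the DAP price and stays in the FOB price.
From DAP to FOB, the seller no longer bears: freight, insurance, destination terminal, delivery.
FOB price = 28026.96 − 6187.82 − 546.67 − 259.16 − 1323.31 = 19710.00

FOB price: GBP 19710.00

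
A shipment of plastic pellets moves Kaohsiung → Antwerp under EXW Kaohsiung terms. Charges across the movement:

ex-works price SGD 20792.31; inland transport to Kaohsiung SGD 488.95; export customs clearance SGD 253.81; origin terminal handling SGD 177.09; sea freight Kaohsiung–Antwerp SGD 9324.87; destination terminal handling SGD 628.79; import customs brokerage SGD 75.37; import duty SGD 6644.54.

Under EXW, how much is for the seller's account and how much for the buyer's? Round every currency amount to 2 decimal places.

EXW: the seller makes goods available at their premises; the buyer bears all onward costs.
Seller's account: goods 20792.31 = 20792.31
Buyer's account: inland to port 488.95 + export clearance 253.81 + origin terminal 177.09 + freight 9324.87 + destination terminal 628.79 + brokerage 75.37 + duty 6644.54 = 17593.42

Seller: SGD 20792.31; buyer: SGD 17593.42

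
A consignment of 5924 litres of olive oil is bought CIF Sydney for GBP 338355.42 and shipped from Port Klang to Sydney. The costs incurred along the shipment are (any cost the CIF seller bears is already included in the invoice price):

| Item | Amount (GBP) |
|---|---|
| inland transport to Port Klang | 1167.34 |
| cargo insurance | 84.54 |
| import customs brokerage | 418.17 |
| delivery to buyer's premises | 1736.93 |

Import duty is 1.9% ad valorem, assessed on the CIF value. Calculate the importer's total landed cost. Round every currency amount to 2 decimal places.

Total landed cost: GBP 346939.27

CIF: the seller pays costs through ocean freight and marine insurance to the destination port.
Already in the invoice (seller's account under CIF): inland to port, insurance — exclude.
The CIF price already equals the CIF value: 338355.42
Import duty = 338355.42 × 1.9% = 6428.75
Buyer bears: brokerage 418.17 + delivery 1736.93 + duty 6428.75 = 8583.85
Landed cost = invoice 338355.42 + 8583.85 = 346939.27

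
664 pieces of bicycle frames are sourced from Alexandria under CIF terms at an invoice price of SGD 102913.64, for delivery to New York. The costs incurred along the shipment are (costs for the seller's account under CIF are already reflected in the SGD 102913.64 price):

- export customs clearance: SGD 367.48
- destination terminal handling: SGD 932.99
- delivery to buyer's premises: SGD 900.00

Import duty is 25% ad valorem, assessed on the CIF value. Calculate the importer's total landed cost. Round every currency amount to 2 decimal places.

CIF: the seller pays costs through ocean freight and marine insurance to the destination port.
Already in the invoice (seller's account under CIF): export clearance — exclude.
The CIF price already equals the CIF value: 102913.64
Import duty = 102913.64 × 25% = 25728.41
Buyer bears: destination terminal 932.99 + delivery 900.00 + duty 25728.41 = 27561.40
Landed cost = invoice 102913.64 + 27561.40 = 130475.04

Total landed cost: SGD 130475.04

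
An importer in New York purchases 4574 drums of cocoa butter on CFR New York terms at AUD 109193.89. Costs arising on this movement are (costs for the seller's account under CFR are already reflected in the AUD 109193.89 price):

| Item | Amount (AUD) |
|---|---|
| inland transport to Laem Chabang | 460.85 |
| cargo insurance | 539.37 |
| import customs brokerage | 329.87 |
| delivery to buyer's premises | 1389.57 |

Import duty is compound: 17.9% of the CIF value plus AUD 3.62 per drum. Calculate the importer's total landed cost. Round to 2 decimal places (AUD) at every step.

Total landed cost: AUD 147652.83

CFR: the seller pays costs through ocean freight to the destination port, but not insurance.
Already in the invoice (seller's account under CFR): inland to port — exclude.
CIF value = CFR price + insurance = 109193.89 + 539.37 = 109733.26
Ad valorem component: 109733.26 × 17.9% = 19642.25
Specific component: 4574 × 3.62 = 16557.88
Import duty = 19642.25 + 16557.88 = 36200.13
Buyer bears: insurance 539.37 + brokerage 329.87 + delivery 1389.57 + duty 36200.13 = 38458.94
Landed cost = invoice 109193.89 + 38458.94 = 147652.83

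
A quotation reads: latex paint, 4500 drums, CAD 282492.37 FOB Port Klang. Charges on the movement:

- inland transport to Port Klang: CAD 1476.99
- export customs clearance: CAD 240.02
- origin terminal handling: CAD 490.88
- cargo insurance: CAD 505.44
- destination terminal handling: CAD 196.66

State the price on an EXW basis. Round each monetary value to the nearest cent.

EXW price: CAD 280284.48

Not relevant to the conversion: destination terminal, insurance — on the buyer under both terms; not part of either seller's price.
From FOB to EXW, the seller no longer bears: inland to port, export clearance, origin terminal.
EXW price = 282492.37 − 1476.99 − 240.02 − 490.88 = 280284.48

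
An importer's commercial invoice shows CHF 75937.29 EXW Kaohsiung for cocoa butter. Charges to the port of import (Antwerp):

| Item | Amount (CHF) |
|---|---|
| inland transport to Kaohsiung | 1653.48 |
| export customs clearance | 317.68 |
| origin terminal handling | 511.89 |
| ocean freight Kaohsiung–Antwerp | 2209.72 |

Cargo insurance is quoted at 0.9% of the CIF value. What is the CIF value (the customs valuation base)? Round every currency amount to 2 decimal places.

CIF value: CHF 81362.32

Let C be the CIF value. C = EXW price + pre-shipment costs + freight + 0.9% × C
C − 0.9% × C = 75937.29 + 1653.48 + 317.68 + 511.89 + 2209.72
0.991 × C = 80630.06
C = 80630.06 / 0.991 = 81362.32
Insurance premium = 0.9% × 81362.32 = 732.26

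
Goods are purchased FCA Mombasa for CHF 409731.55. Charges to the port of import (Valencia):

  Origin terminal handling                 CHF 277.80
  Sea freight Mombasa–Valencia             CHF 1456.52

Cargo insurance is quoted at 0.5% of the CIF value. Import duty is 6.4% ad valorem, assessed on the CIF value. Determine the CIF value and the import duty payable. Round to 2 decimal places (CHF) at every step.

Let C be the CIF value. C = FCA price + pre-shipment costs + freight + 0.5% × C
C − 0.5% × C = 409731.55 + 277.80 + 1456.52
0.995 × C = 411465.87
C = 411465.87 / 0.995 = 413533.54
Insurance premium = 0.5% × 413533.54 = 2067.67
Import duty = 413533.54 × 6.4% = 26466.15

CIF value: CHF 413533.54; import duty: CHF 26466.15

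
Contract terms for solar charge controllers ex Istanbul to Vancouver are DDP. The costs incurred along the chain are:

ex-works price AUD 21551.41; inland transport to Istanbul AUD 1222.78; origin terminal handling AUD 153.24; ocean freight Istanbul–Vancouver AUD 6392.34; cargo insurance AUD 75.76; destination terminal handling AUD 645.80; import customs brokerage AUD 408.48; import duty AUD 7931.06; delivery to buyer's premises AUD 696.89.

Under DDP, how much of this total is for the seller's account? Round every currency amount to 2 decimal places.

Seller's account: AUD 39077.76

DDP: the seller bears all costs including import duty.
Seller's account: goods 21551.41 + inland to port 1222.78 + origin terminal 153.24 + freight 6392.34 + insurance 75.76 + destination terminal 645.80 + brokerage 408.48 + duty 7931.06 + delivery 696.89 = 39077.76
Buyer's account: 0.00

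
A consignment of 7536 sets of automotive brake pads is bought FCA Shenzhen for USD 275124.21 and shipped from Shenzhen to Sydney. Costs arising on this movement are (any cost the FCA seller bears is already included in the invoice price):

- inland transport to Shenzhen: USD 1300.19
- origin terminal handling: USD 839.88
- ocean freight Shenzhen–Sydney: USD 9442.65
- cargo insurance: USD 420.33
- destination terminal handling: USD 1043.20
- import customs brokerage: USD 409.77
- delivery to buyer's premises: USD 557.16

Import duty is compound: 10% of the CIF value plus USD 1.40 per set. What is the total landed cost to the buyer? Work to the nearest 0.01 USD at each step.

Total landed cost: USD 326970.31

FCA: the seller delivers export-cleared goods to the carrier; the buyer bears costs from that point.
Already in the invoice (seller's account under FCA): inland to port — exclude.
CIF value = FCA price + origin terminal + freight + insurance = 275124.21 + 839.88 + 9442.65 + 420.33 = 285827.07
Ad valorem component: 285827.07 × 10% = 28582.71
Specific component: 7536 × 1.40 = 10550.40
Import duty = 28582.71 + 10550.40 = 39133.11
Buyer bears: origin terminal 839.88 + freight 9442.65 + insurance 420.33 + destination terminal 1043.20 + brokerage 409.77 + delivery 557.16 + duty 39133.11 = 51846.10
Landed cost = invoice 275124.21 + 51846.10 = 326970.31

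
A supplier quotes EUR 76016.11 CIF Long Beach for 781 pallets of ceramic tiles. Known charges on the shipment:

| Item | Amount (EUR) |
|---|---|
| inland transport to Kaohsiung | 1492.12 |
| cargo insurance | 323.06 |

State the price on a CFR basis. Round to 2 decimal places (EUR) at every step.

Not relevant to the conversion: inland to port — on the seller under both CIF and CFR; already in the CIF price and stays in the CFR price.
From CIF to CFR, the seller no longer bears: insurance.
CFR price = 76016.11 − 323.06 = 75693.05

CFR price: EUR 75693.05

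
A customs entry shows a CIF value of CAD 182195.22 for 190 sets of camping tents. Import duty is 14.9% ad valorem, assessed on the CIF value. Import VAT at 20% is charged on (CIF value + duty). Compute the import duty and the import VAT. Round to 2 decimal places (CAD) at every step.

Import duty = 182195.22 × 14.9% = 27147.09
VAT base = CIF + duty = 182195.22 + 27147.09 = 209342.31
Import VAT = 209342.31 × 20% = 41868.46

Import duty: CAD 27147.09; import VAT: CAD 41868.46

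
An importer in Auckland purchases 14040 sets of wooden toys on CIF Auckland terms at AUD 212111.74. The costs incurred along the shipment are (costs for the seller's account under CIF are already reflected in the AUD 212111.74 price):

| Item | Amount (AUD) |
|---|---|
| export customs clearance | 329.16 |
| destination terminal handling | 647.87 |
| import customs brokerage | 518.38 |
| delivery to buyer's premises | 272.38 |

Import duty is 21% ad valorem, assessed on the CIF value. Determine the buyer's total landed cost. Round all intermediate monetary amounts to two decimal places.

Total landed cost: AUD 258093.84

CIF: the seller pays costs through ocean freight and marine insurance to the destination port.
Already in the invoice (seller's account under CIF): export clearance — exclude.
The CIF price already equals the CIF value: 212111.74
Import duty = 212111.74 × 21% = 44543.47
Buyer bears: destination terminal 647.87 + brokerage 518.38 + delivery 272.38 + duty 44543.47 = 45982.10
Landed cost = invoice 212111.74 + 45982.10 = 258093.84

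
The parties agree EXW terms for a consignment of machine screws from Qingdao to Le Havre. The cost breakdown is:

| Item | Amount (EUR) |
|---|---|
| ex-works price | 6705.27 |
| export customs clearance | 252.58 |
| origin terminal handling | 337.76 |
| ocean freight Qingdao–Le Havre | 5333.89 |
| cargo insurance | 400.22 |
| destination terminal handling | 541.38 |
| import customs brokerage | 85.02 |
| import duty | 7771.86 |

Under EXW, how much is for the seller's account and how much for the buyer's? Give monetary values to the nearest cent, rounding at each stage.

EXW: the seller makes goods available at their premises; the buyer bears all onward costs.
Seller's account: goods 6705.27 = 6705.27
Buyer's account: export clearance 252.58 + origin terminal 337.76 + freight 5333.89 + insurance 400.22 + destination terminal 541.38 + brokerage 85.02 + duty 7771.86 = 14722.71

Seller: EUR 6705.27; buyer: EUR 14722.71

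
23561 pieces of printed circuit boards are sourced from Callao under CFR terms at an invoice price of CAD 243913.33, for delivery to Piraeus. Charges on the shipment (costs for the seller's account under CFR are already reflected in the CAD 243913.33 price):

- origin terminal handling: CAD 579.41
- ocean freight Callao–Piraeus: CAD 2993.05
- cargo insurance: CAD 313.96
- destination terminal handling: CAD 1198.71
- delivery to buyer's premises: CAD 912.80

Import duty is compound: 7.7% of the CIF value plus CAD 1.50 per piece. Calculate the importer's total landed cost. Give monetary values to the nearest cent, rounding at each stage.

CFR: the seller pays costs through ocean freight to the destination port, but not insurance.
Already in the invoice (seller's account under CFR): origin terminal, freight — exclude.
CIF value = CFR price + insurance = 243913.33 + 313.96 = 244227.29
Ad valorem component: 244227.29 × 7.7% = 18805.50
Specific component: 23561 × 1.50 = 35341.50
Import duty = 18805.50 + 35341.50 = 54147.00
Buyer bears: insurance 313.96 + destination terminal 1198.71 + delivery 912.80 + duty 54147.00 = 56572.47
Landed cost = invoice 243913.33 + 56572.47 = 300485.80

Total landed cost: CAD 300485.80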